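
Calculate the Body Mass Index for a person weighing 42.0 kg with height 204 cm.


BMI = weight / height^2
height = 204 cm = 2.04 m
BMI = 42.0 / 2.04^2
BMI = 10.09 kg/m^2


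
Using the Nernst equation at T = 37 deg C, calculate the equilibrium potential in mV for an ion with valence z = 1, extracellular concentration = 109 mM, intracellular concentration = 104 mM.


E = (RT/(zF)) * ln(C_out/C_in)
T = 37 + 273.15 = 310.15 K
E = (8.314 * 310.15 / (1 * 96485)) * ln(109/104)
E = 1.255 mV


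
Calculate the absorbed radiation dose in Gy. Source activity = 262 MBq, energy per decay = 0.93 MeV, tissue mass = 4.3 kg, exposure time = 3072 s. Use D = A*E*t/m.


A = 262 MBq = 2.6200e+08 Bq
E = 0.93 MeV = 1.48986e-13 J
D = A*E*t/m = 2.6200e+08*1.48986e-13*3072/4.3
D = 0.02789 Gy


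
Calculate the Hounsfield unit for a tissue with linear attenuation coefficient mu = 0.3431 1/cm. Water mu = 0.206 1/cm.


HU = ((mu_tissue - mu_water) / mu_water) * 1000
HU = ((0.3431 - 0.206) / 0.206) * 1000
HU = 665.5


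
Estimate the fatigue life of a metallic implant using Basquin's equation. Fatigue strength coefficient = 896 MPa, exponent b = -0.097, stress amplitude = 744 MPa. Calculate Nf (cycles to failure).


sigma_a = sigma_f' * (2Nf)^b
2Nf = (sigma_a/sigma_f')^(1/b)
2Nf = (744/896)^(1/-0.097)
2Nf = 6.7970482
Nf = 3.399


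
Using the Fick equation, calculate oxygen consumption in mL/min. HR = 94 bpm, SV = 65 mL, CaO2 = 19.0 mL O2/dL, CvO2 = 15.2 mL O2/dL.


CO = HR*SV = 94*65/1000 = 6.11 L/min
a-v O2 diff = 19.0 - 15.2 = 3.8 mL/dL
VO2 = CO * (CaO2-CvO2) * 10 dL/L
VO2 = 6.11 * 3.8 * 10
VO2 = 232.2 mL/min


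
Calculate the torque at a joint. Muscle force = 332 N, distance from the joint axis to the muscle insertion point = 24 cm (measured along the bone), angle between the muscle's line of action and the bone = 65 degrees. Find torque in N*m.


Torque = F * d * sin(theta)   (moment arm = d*sin(theta))
d = 24 cm = 0.24 m
Torque = 332 * 0.24 * sin(65)
Torque = 72.21 N*m


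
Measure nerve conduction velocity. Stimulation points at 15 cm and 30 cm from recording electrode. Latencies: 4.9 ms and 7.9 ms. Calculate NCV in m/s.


Distance = (30 - 15) / 100 = 0.15 m
dt = (7.9 - 4.9) / 1000 = 0.003 s
NCV = dist / dt = 50 m/s


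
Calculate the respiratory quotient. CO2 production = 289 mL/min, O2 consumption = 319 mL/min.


RQ = VCO2 / VO2
RQ = 289 / 319
RQ = 0.906


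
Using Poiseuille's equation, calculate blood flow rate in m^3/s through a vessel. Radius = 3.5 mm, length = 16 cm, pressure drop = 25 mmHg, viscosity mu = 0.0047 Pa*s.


Q = pi*r^4*dP / (8*mu*L)
r = 0.0035 m, L = 0.16 m
dP = 25 mmHg = 3333.05 Pa
Q = 2.6119e-04 m^3/s


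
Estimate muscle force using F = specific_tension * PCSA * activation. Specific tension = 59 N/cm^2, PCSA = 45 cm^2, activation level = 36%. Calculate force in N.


F = sigma * PCSA * activation
F = 59 * 45 * 0.36
F = 955.8 N


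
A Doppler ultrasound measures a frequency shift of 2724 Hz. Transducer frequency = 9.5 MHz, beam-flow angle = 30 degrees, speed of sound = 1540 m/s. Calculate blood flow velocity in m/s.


v = fd * c / (2 * f0 * cos(theta))
v = 2724 * 1540 / (2 * 9.5000e+06 * cos(30))
v = 0.2549 m/s


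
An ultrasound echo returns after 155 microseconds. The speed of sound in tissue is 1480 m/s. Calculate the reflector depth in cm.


depth = c * t / 2
t = 155 us = 1.5500e-04 s
depth = 1480 * 1.5500e-04 / 2
depth = 0.1147 m = 11.47 cm


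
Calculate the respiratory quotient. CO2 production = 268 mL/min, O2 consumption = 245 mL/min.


RQ = VCO2 / VO2
RQ = 268 / 245
RQ = 1.094


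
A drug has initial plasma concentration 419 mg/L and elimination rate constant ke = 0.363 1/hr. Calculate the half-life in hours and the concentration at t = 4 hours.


t_half = ln(2) / ke = 0.693147 / 0.363 = 1.909 hr
C(t) = C0 * exp(-ke*t) = 419 * exp(-0.363*4)
C(4) = 98.09 mg/L


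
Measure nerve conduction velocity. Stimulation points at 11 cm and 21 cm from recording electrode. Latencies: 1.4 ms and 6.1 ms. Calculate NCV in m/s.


Distance = (21 - 11) / 100 = 0.1 m
dt = (6.1 - 1.4) / 1000 = 0.0047 s
NCV = dist / dt = 21.28 m/s


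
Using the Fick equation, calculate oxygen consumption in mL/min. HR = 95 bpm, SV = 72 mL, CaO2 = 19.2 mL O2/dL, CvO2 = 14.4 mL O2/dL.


CO = HR*SV = 95*72/1000 = 6.84 L/min
a-v O2 diff = 19.2 - 14.4 = 4.8 mL/dL
VO2 = CO * (CaO2-CvO2) * 10 dL/L
VO2 = 6.84 * 4.8 * 10
VO2 = 328.3 mL/min


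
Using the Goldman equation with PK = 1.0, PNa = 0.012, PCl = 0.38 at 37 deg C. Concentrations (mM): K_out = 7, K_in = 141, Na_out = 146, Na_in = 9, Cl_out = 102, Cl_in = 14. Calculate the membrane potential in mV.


Vm = (RT/F)*ln((PK*Ko + PNa*Nao + PCl*Cli)/(PK*Ki + PNa*Nai + PCl*Clo))
Numer = 14.072, Denom = 179.868
Vm = -68.1 mV


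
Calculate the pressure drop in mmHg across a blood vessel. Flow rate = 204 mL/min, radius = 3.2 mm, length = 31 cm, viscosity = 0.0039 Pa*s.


dP = 8*mu*L*Q / (pi*r^4)
Q = 204 mL/min = 3.4e-06 m^3/s
dP = 99.8264 Pa = 99.8264 / 133.322 mmHg = 0.7488 mmHg


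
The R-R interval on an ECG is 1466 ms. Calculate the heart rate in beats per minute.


HR = 60 / RR_interval(s)
RR = 1466 ms = 1.466 s
HR = 60 / 1.466 = 40.93 bpm


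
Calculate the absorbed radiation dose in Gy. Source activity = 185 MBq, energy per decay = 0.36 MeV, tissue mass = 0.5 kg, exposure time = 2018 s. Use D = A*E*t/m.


A = 185 MBq = 1.8500e+08 Bq
E = 0.36 MeV = 5.7672e-14 J
D = A*E*t/m = 1.8500e+08*5.7672e-14*2018/0.5
D = 0.04306 Gy


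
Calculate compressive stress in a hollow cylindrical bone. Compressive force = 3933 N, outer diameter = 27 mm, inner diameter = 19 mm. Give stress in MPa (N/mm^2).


A = pi*(r_o^2 - r_i^2)
r_o = 13.5 mm, r_i = 9.5 mm
A = 289.027 mm^2
sigma = F/A = 3933 / 289.027
sigma = 13.61 MPa


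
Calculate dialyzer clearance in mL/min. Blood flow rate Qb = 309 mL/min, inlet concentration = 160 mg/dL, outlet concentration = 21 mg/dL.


K = Qb * (Cb_in - Cb_out) / Cb_in
K = 309 * (160 - 21) / 160
K = 268.4 mL/min


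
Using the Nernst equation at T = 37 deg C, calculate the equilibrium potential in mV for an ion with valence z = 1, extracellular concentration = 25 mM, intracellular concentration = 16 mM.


E = (RT/(zF)) * ln(C_out/C_in)
T = 37 + 273.15 = 310.15 K
E = (8.314 * 310.15 / (1 * 96485)) * ln(25/16)
E = 11.93 mV


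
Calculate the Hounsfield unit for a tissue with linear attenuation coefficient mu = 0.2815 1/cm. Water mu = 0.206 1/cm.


HU = ((mu_tissue - mu_water) / mu_water) * 1000
HU = ((0.2815 - 0.206) / 0.206) * 1000
HU = 366.5


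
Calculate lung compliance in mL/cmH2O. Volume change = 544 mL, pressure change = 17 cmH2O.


C = dV / dP
C = 544 / 17
C = 32 mL/cmH2O


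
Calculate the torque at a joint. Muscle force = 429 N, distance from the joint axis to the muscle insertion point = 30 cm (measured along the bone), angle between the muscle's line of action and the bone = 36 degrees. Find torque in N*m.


Torque = F * d * sin(theta)   (moment arm = d*sin(theta))
d = 30 cm = 0.3 m
Torque = 429 * 0.3 * sin(36)
Torque = 75.65 N*m


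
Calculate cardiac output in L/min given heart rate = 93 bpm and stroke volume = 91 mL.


CO = HR * SV
CO = 93 * 91 / 1000
CO = 8.463 L/min


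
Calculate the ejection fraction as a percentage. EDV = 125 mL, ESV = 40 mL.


SV = EDV - ESV = 125 - 40 = 85 mL
EF = SV/EDV * 100 = 85/125 * 100
EF = 68%


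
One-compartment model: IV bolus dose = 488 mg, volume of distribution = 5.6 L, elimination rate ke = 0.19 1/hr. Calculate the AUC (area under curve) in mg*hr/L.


C0 = Dose/Vd = 488/5.6 = 87.1429 mg/L
AUC = C0/ke = 87.1429/0.19
AUC = 458.6 mg*hr/L


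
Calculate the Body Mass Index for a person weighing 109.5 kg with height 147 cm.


BMI = weight / height^2
height = 147 cm = 1.47 m
BMI = 109.5 / 1.47^2
BMI = 50.67 kg/m^2


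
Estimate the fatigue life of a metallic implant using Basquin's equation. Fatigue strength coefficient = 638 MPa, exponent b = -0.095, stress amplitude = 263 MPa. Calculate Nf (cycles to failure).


sigma_a = sigma_f' * (2Nf)^b
2Nf = (sigma_a/sigma_f')^(1/b)
2Nf = (263/638)^(1/-0.095)
2Nf = 11251.484
Nf = 5626


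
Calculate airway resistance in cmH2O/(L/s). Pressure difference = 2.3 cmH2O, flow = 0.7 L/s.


R = dP / flow
R = 2.3 / 0.7
R = 3.286 cmH2O/(L/s)


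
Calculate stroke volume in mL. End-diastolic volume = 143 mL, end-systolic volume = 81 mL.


SV = EDV - ESV
SV = 143 - 81
SV = 62 mL


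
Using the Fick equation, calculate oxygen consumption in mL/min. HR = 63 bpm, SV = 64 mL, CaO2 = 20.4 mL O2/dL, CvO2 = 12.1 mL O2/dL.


CO = HR*SV = 63*64/1000 = 4.032 L/min
a-v O2 diff = 20.4 - 12.1 = 8.3 mL/dL
VO2 = CO * (CaO2-CvO2) * 10 dL/L
VO2 = 4.032 * 8.3 * 10
VO2 = 334.7 mL/min


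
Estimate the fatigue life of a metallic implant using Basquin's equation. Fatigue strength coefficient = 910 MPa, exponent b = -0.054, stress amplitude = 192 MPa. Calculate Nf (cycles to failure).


sigma_a = sigma_f' * (2Nf)^b
2Nf = (sigma_a/sigma_f')^(1/b)
2Nf = (192/910)^(1/-0.054)
2Nf = 3.2636737e+12
Nf = 1.6318e+12


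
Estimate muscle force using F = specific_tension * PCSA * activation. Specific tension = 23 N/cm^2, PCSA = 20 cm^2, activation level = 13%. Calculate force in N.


F = sigma * PCSA * activation
F = 23 * 20 * 0.13
F = 59.8 N


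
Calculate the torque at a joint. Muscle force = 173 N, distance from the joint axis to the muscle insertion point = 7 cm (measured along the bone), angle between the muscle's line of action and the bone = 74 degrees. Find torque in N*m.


Torque = F * d * sin(theta)   (moment arm = d*sin(theta))
d = 7 cm = 0.07 m
Torque = 173 * 0.07 * sin(74)
Torque = 11.64 N*m


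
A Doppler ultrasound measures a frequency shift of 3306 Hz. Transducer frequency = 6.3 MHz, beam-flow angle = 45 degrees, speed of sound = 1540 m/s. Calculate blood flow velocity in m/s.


v = fd * c / (2 * f0 * cos(theta))
v = 3306 * 1540 / (2 * 6.3000e+06 * cos(45))
v = 0.5714 m/s


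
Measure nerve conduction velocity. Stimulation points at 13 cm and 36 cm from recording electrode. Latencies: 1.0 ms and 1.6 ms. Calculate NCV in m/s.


Distance = (36 - 13) / 100 = 0.23 m
dt = (1.6 - 1.0) / 1000 = 6.0000e-04 s
NCV = dist / dt = 383.3 m/s


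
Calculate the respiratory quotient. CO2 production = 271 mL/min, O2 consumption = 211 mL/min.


RQ = VCO2 / VO2
RQ = 271 / 211
RQ = 1.284


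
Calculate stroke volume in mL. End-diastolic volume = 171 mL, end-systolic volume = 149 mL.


SV = EDV - ESV
SV = 171 - 149
SV = 22 mL


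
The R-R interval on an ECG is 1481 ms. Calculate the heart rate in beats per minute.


HR = 60 / RR_interval(s)
RR = 1481 ms = 1.481 s
HR = 60 / 1.481 = 40.51 bpm


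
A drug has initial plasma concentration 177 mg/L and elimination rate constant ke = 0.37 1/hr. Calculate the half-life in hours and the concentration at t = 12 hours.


t_half = ln(2) / ke = 0.693147 / 0.37 = 1.873 hr
C(t) = C0 * exp(-ke*t) = 177 * exp(-0.37*12)
C(12) = 2.088 mg/L


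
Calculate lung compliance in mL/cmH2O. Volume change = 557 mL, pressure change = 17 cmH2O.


C = dV / dP
C = 557 / 17
C = 32.76 mL/cmH2O


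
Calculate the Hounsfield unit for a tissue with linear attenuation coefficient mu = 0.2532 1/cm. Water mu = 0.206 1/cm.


HU = ((mu_tissue - mu_water) / mu_water) * 1000
HU = ((0.2532 - 0.206) / 0.206) * 1000
HU = 229.1


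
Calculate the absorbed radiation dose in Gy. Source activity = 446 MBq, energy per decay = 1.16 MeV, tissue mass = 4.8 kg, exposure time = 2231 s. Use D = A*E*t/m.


A = 446 MBq = 4.4600e+08 Bq
E = 1.16 MeV = 1.85832e-13 J
D = A*E*t/m = 4.4600e+08*1.85832e-13*2231/4.8
D = 0.03852 Gy


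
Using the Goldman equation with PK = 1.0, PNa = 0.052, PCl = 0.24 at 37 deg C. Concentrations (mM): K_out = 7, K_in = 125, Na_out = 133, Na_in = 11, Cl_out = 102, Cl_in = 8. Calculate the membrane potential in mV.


Vm = (RT/F)*ln((PK*Ko + PNa*Nao + PCl*Cli)/(PK*Ki + PNa*Nai + PCl*Clo))
Numer = 15.836, Denom = 150.052
Vm = -60.1 mV


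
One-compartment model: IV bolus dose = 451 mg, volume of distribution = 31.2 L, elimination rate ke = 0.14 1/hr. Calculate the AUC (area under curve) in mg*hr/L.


C0 = Dose/Vd = 451/31.2 = 14.4551 mg/L
AUC = C0/ke = 14.4551/0.14
AUC = 103.3 mg*hr/L


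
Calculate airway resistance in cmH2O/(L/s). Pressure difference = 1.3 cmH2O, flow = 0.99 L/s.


R = dP / flow
R = 1.3 / 0.99
R = 1.313 cmH2O/(L/s)


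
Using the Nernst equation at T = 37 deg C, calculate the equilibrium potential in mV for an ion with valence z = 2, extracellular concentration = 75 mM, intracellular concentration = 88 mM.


E = (RT/(zF)) * ln(C_out/C_in)
T = 37 + 273.15 = 310.15 K
E = (8.314 * 310.15 / (2 * 96485)) * ln(75/88)
E = -2.136 mV


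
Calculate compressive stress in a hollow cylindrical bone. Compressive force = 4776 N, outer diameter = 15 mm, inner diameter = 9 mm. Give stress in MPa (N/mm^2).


A = pi*(r_o^2 - r_i^2)
r_o = 7.5 mm, r_i = 4.5 mm
A = 113.097 mm^2
sigma = F/A = 4776 / 113.097
sigma = 42.23 MPa


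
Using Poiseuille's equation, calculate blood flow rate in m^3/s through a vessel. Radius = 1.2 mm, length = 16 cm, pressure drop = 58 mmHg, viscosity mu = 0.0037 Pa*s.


Q = pi*r^4*dP / (8*mu*L)
r = 0.0012 m, L = 0.16 m
dP = 58 mmHg = 7732.676 Pa
Q = 1.0636e-05 m^3/s


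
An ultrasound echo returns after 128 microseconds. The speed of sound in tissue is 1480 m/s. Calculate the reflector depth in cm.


depth = c * t / 2
t = 128 us = 1.2800e-04 s
depth = 1480 * 1.2800e-04 / 2
depth = 0.09472 m = 9.472 cm


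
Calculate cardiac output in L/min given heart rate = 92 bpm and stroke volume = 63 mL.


CO = HR * SV
CO = 92 * 63 / 1000
CO = 5.796 L/min


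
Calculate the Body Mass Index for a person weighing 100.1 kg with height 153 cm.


BMI = weight / height^2
height = 153 cm = 1.53 m
BMI = 100.1 / 1.53^2
BMI = 42.76 kg/m^2


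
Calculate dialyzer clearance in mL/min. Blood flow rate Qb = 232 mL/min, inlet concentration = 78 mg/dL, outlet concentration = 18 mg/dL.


K = Qb * (Cb_in - Cb_out) / Cb_in
K = 232 * (78 - 18) / 78
K = 178.5 mL/min


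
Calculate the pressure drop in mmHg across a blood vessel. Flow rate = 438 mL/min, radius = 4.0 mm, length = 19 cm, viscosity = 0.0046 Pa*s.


dP = 8*mu*L*Q / (pi*r^4)
Q = 438 mL/min = 7.3e-06 m^3/s
dP = 63.465 Pa = 63.465 / 133.322 mmHg = 0.476 mmHg


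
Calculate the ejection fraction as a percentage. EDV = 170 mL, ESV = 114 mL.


SV = EDV - ESV = 170 - 114 = 56 mL
EF = SV/EDV * 100 = 56/170 * 100
EF = 32.94%


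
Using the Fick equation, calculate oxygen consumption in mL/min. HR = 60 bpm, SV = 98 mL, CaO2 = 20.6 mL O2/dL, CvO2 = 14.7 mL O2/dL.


CO = HR*SV = 60*98/1000 = 5.88 L/min
a-v O2 diff = 20.6 - 14.7 = 5.9 mL/dL
VO2 = CO * (CaO2-CvO2) * 10 dL/L
VO2 = 5.88 * 5.9 * 10
VO2 = 346.9 mL/min


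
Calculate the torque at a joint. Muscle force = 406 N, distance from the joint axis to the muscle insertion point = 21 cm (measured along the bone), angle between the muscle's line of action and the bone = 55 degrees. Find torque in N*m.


Torque = F * d * sin(theta)   (moment arm = d*sin(theta))
d = 21 cm = 0.21 m
Torque = 406 * 0.21 * sin(55)
Torque = 69.84 N*m


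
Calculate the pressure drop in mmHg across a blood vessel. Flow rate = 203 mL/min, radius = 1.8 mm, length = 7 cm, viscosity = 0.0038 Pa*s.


dP = 8*mu*L*Q / (pi*r^4)
Q = 203 mL/min = 3.38333e-06 m^3/s
dP = 218.311 Pa = 218.311 / 133.322 mmHg = 1.637 mmHg


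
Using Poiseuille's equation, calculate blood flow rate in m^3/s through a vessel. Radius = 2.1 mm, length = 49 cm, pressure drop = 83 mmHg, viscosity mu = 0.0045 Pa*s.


Q = pi*r^4*dP / (8*mu*L)
r = 0.0021 m, L = 0.49 m
dP = 83 mmHg = 11065.726 Pa
Q = 3.8327e-05 m^3/s


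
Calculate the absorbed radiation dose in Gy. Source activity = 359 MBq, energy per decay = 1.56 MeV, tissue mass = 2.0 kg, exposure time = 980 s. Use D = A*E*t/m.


A = 359 MBq = 3.5900e+08 Bq
E = 1.56 MeV = 2.49912e-13 J
D = A*E*t/m = 3.5900e+08*2.49912e-13*980/2.0
D = 0.04396 Gy


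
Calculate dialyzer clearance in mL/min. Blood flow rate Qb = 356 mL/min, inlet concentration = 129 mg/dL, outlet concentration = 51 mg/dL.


K = Qb * (Cb_in - Cb_out) / Cb_in
K = 356 * (129 - 51) / 129
K = 215.3 mL/min


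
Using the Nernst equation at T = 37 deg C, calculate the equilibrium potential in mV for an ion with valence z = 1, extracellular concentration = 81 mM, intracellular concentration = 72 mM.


E = (RT/(zF)) * ln(C_out/C_in)
T = 37 + 273.15 = 310.15 K
E = (8.314 * 310.15 / (1 * 96485)) * ln(81/72)
E = 3.148 mV


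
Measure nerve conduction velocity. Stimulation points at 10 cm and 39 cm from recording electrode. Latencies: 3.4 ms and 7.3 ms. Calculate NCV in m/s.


Distance = (39 - 10) / 100 = 0.29 m
dt = (7.3 - 3.4) / 1000 = 0.0039 s
NCV = dist / dt = 74.36 m/s


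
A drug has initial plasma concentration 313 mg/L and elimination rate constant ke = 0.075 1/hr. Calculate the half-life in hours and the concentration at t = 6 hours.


t_half = ln(2) / ke = 0.693147 / 0.075 = 9.242 hr
C(t) = C0 * exp(-ke*t) = 313 * exp(-0.075*6)
C(6) = 199.6 mg/L


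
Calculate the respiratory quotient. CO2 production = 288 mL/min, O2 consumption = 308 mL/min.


RQ = VCO2 / VO2
RQ = 288 / 308
RQ = 0.9351


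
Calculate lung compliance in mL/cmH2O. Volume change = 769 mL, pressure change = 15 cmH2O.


C = dV / dP
C = 769 / 15
C = 51.27 mL/cmH2O


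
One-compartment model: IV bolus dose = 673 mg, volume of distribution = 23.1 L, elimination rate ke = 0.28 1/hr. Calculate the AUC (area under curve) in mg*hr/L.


C0 = Dose/Vd = 673/23.1 = 29.1342 mg/L
AUC = C0/ke = 29.1342/0.28
AUC = 104.1 mg*hr/L


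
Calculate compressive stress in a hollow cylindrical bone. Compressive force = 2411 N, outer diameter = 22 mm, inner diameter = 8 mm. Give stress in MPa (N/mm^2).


A = pi*(r_o^2 - r_i^2)
r_o = 11 mm, r_i = 4 mm
A = 329.867 mm^2
sigma = F/A = 2411 / 329.867
sigma = 7.309 MPa


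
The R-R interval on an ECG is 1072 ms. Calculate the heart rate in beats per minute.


HR = 60 / RR_interval(s)
RR = 1072 ms = 1.072 s
HR = 60 / 1.072 = 55.97 bpm


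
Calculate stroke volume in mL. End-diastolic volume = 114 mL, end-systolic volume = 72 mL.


SV = EDV - ESV
SV = 114 - 72
SV = 42 mL


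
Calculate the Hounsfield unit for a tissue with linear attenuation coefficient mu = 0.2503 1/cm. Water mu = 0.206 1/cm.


HU = ((mu_tissue - mu_water) / mu_water) * 1000
HU = ((0.2503 - 0.206) / 0.206) * 1000
HU = 215


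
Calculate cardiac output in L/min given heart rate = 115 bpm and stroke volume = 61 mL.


CO = HR * SV
CO = 115 * 61 / 1000
CO = 7.015 L/min


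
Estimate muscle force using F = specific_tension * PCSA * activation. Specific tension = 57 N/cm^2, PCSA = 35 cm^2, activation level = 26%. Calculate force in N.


F = sigma * PCSA * activation
F = 57 * 35 * 0.26
F = 518.7 N


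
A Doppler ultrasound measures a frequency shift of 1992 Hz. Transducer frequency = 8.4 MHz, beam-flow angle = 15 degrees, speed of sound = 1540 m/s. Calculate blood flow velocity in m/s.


v = fd * c / (2 * f0 * cos(theta))
v = 1992 * 1540 / (2 * 8.4000e+06 * cos(15))
v = 0.189 m/s


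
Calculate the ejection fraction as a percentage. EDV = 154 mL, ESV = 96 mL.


SV = EDV - ESV = 154 - 96 = 58 mL
EF = SV/EDV * 100 = 58/154 * 100
EF = 37.66%


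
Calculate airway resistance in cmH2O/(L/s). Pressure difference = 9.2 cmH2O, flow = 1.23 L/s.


R = dP / flow
R = 9.2 / 1.23
R = 7.48 cmH2O/(L/s)


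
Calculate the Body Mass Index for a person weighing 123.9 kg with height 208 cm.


BMI = weight / height^2
height = 208 cm = 2.08 m
BMI = 123.9 / 2.08^2
BMI = 28.64 kg/m^2


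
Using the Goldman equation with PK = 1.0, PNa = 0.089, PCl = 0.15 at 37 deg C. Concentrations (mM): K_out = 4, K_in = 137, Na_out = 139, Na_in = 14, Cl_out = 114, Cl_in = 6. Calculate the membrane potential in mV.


Vm = (RT/F)*ln((PK*Ko + PNa*Nao + PCl*Cli)/(PK*Ki + PNa*Nai + PCl*Clo))
Numer = 17.271, Denom = 155.346
Vm = -58.71 mV


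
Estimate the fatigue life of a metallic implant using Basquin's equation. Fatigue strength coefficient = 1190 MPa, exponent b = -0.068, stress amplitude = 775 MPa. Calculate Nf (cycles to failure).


sigma_a = sigma_f' * (2Nf)^b
2Nf = (sigma_a/sigma_f')^(1/b)
2Nf = (775/1190)^(1/-0.068)
2Nf = 548.15183
Nf = 274.1


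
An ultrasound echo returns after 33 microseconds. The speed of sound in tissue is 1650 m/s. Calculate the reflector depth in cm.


depth = c * t / 2
t = 33 us = 3.3000e-05 s
depth = 1650 * 3.3000e-05 / 2
depth = 0.027225 m = 2.7225 cm


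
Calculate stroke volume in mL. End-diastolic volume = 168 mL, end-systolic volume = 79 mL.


SV = EDV - ESV
SV = 168 - 79
SV = 89 mL


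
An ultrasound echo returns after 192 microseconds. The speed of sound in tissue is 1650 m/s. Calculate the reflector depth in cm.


depth = c * t / 2
t = 192 us = 1.9200e-04 s
depth = 1650 * 1.9200e-04 / 2
depth = 0.1584 m = 15.84 cm


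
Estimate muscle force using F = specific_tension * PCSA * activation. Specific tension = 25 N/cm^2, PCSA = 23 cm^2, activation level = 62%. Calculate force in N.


F = sigma * PCSA * activation
F = 25 * 23 * 0.62
F = 356.5 N


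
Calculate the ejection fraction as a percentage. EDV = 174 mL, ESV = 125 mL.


SV = EDV - ESV = 174 - 125 = 49 mL
EF = SV/EDV * 100 = 49/174 * 100
EF = 28.16%


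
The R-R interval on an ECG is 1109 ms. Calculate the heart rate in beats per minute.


HR = 60 / RR_interval(s)
RR = 1109 ms = 1.109 s
HR = 60 / 1.109 = 54.1 bpm


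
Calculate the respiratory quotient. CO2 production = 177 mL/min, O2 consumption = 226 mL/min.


RQ = VCO2 / VO2
RQ = 177 / 226
RQ = 0.7832


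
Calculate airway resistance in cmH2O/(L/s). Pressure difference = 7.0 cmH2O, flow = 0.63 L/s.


R = dP / flow
R = 7.0 / 0.63
R = 11.11 cmH2O/(L/s)


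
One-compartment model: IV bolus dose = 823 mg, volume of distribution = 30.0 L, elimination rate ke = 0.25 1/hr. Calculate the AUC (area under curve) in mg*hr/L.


C0 = Dose/Vd = 823/30.0 = 27.4333 mg/L
AUC = C0/ke = 27.4333/0.25
AUC = 109.7 mg*hr/L


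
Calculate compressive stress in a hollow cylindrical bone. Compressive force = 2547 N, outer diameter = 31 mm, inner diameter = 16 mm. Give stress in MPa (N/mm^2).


A = pi*(r_o^2 - r_i^2)
r_o = 15.5 mm, r_i = 8 mm
A = 553.706 mm^2
sigma = F/A = 2547 / 553.706
sigma = 4.6 MPa


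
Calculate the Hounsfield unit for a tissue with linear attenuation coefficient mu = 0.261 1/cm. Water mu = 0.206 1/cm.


HU = ((mu_tissue - mu_water) / mu_water) * 1000
HU = ((0.261 - 0.206) / 0.206) * 1000
HU = 267


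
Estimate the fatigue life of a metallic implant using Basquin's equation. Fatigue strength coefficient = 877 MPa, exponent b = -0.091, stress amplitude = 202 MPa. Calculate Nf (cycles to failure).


sigma_a = sigma_f' * (2Nf)^b
2Nf = (sigma_a/sigma_f')^(1/b)
2Nf = (202/877)^(1/-0.091)
2Nf = 10165373
Nf = 5.0827e+06


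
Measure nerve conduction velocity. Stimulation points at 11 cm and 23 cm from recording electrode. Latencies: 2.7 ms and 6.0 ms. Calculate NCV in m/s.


Distance = (23 - 11) / 100 = 0.12 m
dt = (6.0 - 2.7) / 1000 = 0.0033 s
NCV = dist / dt = 36.36 m/s


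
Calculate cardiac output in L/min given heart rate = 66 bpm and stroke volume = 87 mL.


CO = HR * SV
CO = 66 * 87 / 1000
CO = 5.742 L/min


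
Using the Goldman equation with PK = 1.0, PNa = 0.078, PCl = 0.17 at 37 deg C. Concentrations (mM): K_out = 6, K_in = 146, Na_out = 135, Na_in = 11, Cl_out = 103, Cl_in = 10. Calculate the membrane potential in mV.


Vm = (RT/F)*ln((PK*Ko + PNa*Nao + PCl*Cli)/(PK*Ki + PNa*Nai + PCl*Clo))
Numer = 18.23, Denom = 164.368
Vm = -58.77 mV


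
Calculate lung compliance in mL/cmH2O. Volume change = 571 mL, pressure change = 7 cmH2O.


C = dV / dP
C = 571 / 7
C = 81.57 mL/cmH2O


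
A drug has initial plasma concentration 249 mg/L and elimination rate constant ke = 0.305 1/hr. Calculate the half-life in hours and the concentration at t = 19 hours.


t_half = ln(2) / ke = 0.693147 / 0.305 = 2.273 hr
C(t) = C0 * exp(-ke*t) = 249 * exp(-0.305*19)
C(19) = 0.7576 mg/L


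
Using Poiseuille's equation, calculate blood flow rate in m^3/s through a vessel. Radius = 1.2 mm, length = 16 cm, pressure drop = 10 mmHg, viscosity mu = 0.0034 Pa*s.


Q = pi*r^4*dP / (8*mu*L)
r = 0.0012 m, L = 0.16 m
dP = 10 mmHg = 1333.22 Pa
Q = 1.9957e-06 m^3/s


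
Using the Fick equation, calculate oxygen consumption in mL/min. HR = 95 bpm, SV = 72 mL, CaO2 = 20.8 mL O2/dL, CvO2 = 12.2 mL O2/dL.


CO = HR*SV = 95*72/1000 = 6.84 L/min
a-v O2 diff = 20.8 - 12.2 = 8.6 mL/dL
VO2 = CO * (CaO2-CvO2) * 10 dL/L
VO2 = 6.84 * 8.6 * 10
VO2 = 588.2 mL/min


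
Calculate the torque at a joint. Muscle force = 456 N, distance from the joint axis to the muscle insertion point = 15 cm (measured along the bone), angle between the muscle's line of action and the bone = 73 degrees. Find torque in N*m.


Torque = F * d * sin(theta)   (moment arm = d*sin(theta))
d = 15 cm = 0.15 m
Torque = 456 * 0.15 * sin(73)
Torque = 65.41 N*m


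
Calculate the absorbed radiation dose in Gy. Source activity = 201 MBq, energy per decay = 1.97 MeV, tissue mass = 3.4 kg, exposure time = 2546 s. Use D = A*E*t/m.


A = 201 MBq = 2.0100e+08 Bq
E = 1.97 MeV = 3.15594e-13 J
D = A*E*t/m = 2.0100e+08*3.15594e-13*2546/3.4
D = 0.0475 Gy


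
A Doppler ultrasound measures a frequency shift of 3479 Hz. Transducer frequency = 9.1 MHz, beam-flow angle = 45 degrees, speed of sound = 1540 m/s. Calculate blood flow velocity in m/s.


v = fd * c / (2 * f0 * cos(theta))
v = 3479 * 1540 / (2 * 9.1000e+06 * cos(45))
v = 0.4163 m/s


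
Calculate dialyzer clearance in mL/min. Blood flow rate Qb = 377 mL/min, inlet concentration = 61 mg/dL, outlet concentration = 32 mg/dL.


K = Qb * (Cb_in - Cb_out) / Cb_in
K = 377 * (61 - 32) / 61
K = 179.2 mL/min


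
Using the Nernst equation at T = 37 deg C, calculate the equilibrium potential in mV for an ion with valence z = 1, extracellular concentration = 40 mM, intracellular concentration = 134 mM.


E = (RT/(zF)) * ln(C_out/C_in)
T = 37 + 273.15 = 310.15 K
E = (8.314 * 310.15 / (1 * 96485)) * ln(40/134)
E = -32.31 mV


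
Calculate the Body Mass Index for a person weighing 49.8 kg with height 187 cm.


BMI = weight / height^2
height = 187 cm = 1.87 m
BMI = 49.8 / 1.87^2
BMI = 14.24 kg/m^2


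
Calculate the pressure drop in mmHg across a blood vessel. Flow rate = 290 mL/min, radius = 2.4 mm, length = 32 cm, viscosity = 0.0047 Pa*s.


dP = 8*mu*L*Q / (pi*r^4)
Q = 290 mL/min = 4.83333e-06 m^3/s
dP = 557.942 Pa = 557.942 / 133.322 mmHg = 4.185 mmHg


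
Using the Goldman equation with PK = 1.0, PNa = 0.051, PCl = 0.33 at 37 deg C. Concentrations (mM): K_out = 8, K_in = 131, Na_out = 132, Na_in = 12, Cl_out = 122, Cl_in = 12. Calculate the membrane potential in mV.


Vm = (RT/F)*ln((PK*Ko + PNa*Nao + PCl*Cli)/(PK*Ki + PNa*Nai + PCl*Clo))
Numer = 18.692, Denom = 171.872
Vm = -59.29 mV


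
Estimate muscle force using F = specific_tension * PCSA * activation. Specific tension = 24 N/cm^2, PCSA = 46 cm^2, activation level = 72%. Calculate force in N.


F = sigma * PCSA * activation
F = 24 * 46 * 0.72
F = 794.9 N


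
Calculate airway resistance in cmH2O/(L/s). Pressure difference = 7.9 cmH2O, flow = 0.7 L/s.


R = dP / flow
R = 7.9 / 0.7
R = 11.29 cmH2O/(L/s)


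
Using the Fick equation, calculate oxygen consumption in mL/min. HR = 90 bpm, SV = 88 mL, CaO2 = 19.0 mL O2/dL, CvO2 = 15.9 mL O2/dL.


CO = HR*SV = 90*88/1000 = 7.92 L/min
a-v O2 diff = 19.0 - 15.9 = 3.1 mL/dL
VO2 = CO * (CaO2-CvO2) * 10 dL/L
VO2 = 7.92 * 3.1 * 10
VO2 = 245.5 mL/min


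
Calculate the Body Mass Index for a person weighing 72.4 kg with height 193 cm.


BMI = weight / height^2
height = 193 cm = 1.93 m
BMI = 72.4 / 1.93^2
BMI = 19.44 kg/m^2


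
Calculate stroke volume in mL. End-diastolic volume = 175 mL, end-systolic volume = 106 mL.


SV = EDV - ESV
SV = 175 - 106
SV = 69 mL


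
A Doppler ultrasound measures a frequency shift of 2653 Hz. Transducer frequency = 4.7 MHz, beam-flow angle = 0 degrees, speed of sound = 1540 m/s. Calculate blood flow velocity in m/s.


v = fd * c / (2 * f0 * cos(theta))
v = 2653 * 1540 / (2 * 4.7000e+06 * cos(0))
v = 0.4346 m/s


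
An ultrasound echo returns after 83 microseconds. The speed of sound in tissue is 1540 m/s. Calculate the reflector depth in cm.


depth = c * t / 2
t = 83 us = 8.3000e-05 s
depth = 1540 * 8.3000e-05 / 2
depth = 0.06391 m = 6.391 cm


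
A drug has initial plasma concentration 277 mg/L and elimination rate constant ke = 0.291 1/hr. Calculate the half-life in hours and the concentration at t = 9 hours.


t_half = ln(2) / ke = 0.693147 / 0.291 = 2.382 hr
C(t) = C0 * exp(-ke*t) = 277 * exp(-0.291*9)
C(9) = 20.19 mg/L


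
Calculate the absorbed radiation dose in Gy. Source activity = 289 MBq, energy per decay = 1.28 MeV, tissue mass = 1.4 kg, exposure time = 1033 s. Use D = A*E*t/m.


A = 289 MBq = 2.8900e+08 Bq
E = 1.28 MeV = 2.05056e-13 J
D = A*E*t/m = 2.8900e+08*2.05056e-13*1033/1.4
D = 0.04373 Gy


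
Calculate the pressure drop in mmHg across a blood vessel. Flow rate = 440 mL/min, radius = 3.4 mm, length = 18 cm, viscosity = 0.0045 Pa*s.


dP = 8*mu*L*Q / (pi*r^4)
Q = 440 mL/min = 7.33333e-06 m^3/s
dP = 113.191 Pa = 113.191 / 133.322 mmHg = 0.849 mmHg


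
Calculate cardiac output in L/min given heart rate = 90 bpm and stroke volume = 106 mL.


CO = HR * SV
CO = 90 * 106 / 1000
CO = 9.54 L/min


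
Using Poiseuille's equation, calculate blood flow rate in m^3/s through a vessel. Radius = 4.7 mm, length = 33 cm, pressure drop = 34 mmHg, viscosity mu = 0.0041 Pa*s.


Q = pi*r^4*dP / (8*mu*L)
r = 0.0047 m, L = 0.33 m
dP = 34 mmHg = 4532.948 Pa
Q = 6.4200e-04 m^3/s


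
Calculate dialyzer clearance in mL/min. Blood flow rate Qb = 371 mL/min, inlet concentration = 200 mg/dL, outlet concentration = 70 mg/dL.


K = Qb * (Cb_in - Cb_out) / Cb_in
K = 371 * (200 - 70) / 200
K = 241.2 mL/min


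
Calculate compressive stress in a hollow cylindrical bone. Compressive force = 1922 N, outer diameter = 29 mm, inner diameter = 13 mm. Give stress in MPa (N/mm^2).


A = pi*(r_o^2 - r_i^2)
r_o = 14.5 mm, r_i = 6.5 mm
A = 527.788 mm^2
sigma = F/A = 1922 / 527.788
sigma = 3.642 MPa


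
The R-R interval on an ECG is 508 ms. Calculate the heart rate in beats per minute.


HR = 60 / RR_interval(s)
RR = 508 ms = 0.508 s
HR = 60 / 0.508 = 118.1 bpm


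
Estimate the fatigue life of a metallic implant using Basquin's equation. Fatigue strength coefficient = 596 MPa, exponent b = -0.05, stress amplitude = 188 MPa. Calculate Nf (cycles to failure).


sigma_a = sigma_f' * (2Nf)^b
2Nf = (sigma_a/sigma_f')^(1/b)
2Nf = (188/596)^(1/-0.05)
2Nf = 1.0514006e+10
Nf = 5.2570e+09


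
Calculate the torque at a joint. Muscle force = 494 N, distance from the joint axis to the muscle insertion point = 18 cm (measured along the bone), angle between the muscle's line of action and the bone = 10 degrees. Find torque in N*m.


Torque = F * d * sin(theta)   (moment arm = d*sin(theta))
d = 18 cm = 0.18 m
Torque = 494 * 0.18 * sin(10)
Torque = 15.44 N*m


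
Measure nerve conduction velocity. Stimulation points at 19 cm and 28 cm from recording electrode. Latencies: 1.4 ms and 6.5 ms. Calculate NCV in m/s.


Distance = (28 - 19) / 100 = 0.09 m
dt = (6.5 - 1.4) / 1000 = 0.0051 s
NCV = dist / dt = 17.65 m/s


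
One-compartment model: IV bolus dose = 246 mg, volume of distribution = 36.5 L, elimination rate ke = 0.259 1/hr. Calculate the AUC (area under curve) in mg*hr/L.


C0 = Dose/Vd = 246/36.5 = 6.73973 mg/L
AUC = C0/ke = 6.73973/0.259
AUC = 26.02 mg*hr/L


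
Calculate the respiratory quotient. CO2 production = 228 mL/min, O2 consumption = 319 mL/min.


RQ = VCO2 / VO2
RQ = 228 / 319
RQ = 0.7147


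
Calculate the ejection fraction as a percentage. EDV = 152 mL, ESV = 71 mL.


SV = EDV - ESV = 152 - 71 = 81 mL
EF = SV/EDV * 100 = 81/152 * 100
EF = 53.29%


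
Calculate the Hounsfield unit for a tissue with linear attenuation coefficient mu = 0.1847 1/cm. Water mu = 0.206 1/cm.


HU = ((mu_tissue - mu_water) / mu_water) * 1000
HU = ((0.1847 - 0.206) / 0.206) * 1000
HU = -103.4


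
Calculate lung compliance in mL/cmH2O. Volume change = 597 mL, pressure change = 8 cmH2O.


C = dV / dP
C = 597 / 8
C = 74.62 mL/cmH2O


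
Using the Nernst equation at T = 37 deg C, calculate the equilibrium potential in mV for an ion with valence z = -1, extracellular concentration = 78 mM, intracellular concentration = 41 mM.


E = (RT/(zF)) * ln(C_out/C_in)
T = 37 + 273.15 = 310.15 K
E = (8.314 * 310.15 / (-1 * 96485)) * ln(78/41)
E = -17.19 mV


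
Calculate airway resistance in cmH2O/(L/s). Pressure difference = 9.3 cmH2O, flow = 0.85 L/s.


R = dP / flow
R = 9.3 / 0.85
R = 10.94 cmH2O/(L/s)


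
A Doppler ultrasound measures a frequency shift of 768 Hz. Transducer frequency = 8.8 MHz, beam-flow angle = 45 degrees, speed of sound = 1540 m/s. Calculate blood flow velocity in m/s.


v = fd * c / (2 * f0 * cos(theta))
v = 768 * 1540 / (2 * 8.8000e+06 * cos(45))
v = 0.09504 m/s


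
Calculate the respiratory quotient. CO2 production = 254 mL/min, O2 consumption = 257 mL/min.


RQ = VCO2 / VO2
RQ = 254 / 257
RQ = 0.9883


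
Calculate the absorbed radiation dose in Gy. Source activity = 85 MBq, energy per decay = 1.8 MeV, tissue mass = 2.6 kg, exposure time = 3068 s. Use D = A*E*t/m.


A = 85 MBq = 8.5000e+07 Bq
E = 1.8 MeV = 2.8836e-13 J
D = A*E*t/m = 8.5000e+07*2.8836e-13*3068/2.6
D = 0.02892 Gy


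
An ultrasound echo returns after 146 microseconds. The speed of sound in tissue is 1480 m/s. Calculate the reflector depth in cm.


depth = c * t / 2
t = 146 us = 1.4600e-04 s
depth = 1480 * 1.4600e-04 / 2
depth = 0.10804 m = 10.804 cm


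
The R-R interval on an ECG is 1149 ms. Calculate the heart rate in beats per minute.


HR = 60 / RR_interval(s)
RR = 1149 ms = 1.149 s
HR = 60 / 1.149 = 52.22 bpm


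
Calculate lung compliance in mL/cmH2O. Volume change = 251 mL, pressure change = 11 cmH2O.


C = dV / dP
C = 251 / 11
C = 22.82 mL/cmH2O


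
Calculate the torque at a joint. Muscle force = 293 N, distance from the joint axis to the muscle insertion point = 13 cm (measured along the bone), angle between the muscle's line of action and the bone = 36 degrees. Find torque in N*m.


Torque = F * d * sin(theta)   (moment arm = d*sin(theta))
d = 13 cm = 0.13 m
Torque = 293 * 0.13 * sin(36)
Torque = 22.39 N*m


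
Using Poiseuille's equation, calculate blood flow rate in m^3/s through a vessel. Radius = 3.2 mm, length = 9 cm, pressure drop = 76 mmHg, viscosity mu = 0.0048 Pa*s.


Q = pi*r^4*dP / (8*mu*L)
r = 0.0032 m, L = 0.09 m
dP = 76 mmHg = 10132.472 Pa
Q = 9.6581e-04 m^3/s


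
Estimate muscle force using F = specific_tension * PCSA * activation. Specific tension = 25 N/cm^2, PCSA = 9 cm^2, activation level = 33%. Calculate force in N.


F = sigma * PCSA * activation
F = 25 * 9 * 0.33
F = 74.25 N


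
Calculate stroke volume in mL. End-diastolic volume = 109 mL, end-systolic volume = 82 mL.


SV = EDV - ESV
SV = 109 - 82
SV = 27 mL


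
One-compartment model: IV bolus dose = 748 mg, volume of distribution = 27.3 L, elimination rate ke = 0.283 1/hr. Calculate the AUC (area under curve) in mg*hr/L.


C0 = Dose/Vd = 748/27.3 = 27.3993 mg/L
AUC = C0/ke = 27.3993/0.283
AUC = 96.82 mg*hr/L


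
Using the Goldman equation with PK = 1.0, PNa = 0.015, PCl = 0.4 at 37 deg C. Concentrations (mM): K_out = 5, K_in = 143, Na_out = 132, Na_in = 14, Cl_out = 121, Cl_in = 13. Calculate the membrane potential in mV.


Vm = (RT/F)*ln((PK*Ko + PNa*Nao + PCl*Cli)/(PK*Ki + PNa*Nai + PCl*Clo))
Numer = 12.18, Denom = 191.61
Vm = -73.65 mV


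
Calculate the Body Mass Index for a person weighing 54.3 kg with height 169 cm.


BMI = weight / height^2
height = 169 cm = 1.69 m
BMI = 54.3 / 1.69^2
BMI = 19.01 kg/m^2


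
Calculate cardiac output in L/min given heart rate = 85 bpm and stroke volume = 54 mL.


CO = HR * SV
CO = 85 * 54 / 1000
CO = 4.59 L/min


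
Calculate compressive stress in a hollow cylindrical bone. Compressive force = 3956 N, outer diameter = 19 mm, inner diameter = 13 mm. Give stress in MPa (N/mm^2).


A = pi*(r_o^2 - r_i^2)
r_o = 9.5 mm, r_i = 6.5 mm
A = 150.796 mm^2
sigma = F/A = 3956 / 150.796
sigma = 26.23 MPa


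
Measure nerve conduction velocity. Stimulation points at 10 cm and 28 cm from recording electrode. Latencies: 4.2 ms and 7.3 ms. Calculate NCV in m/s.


Distance = (28 - 10) / 100 = 0.18 m
dt = (7.3 - 4.2) / 1000 = 0.0031 s
NCV = dist / dt = 58.06 m/s


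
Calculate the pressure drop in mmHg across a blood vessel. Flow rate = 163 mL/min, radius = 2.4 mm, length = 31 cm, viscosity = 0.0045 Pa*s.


dP = 8*mu*L*Q / (pi*r^4)
Q = 163 mL/min = 2.71667e-06 m^3/s
dP = 290.875 Pa = 290.875 / 133.322 mmHg = 2.182 mmHg


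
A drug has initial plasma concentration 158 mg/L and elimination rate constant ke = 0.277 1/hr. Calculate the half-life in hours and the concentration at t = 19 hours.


t_half = ln(2) / ke = 0.693147 / 0.277 = 2.502 hr
C(t) = C0 * exp(-ke*t) = 158 * exp(-0.277*19)
C(19) = 0.8184 mg/L


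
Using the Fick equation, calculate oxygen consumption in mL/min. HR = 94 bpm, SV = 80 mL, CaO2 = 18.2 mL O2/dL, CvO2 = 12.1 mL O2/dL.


CO = HR*SV = 94*80/1000 = 7.52 L/min
a-v O2 diff = 18.2 - 12.1 = 6.1 mL/dL
VO2 = CO * (CaO2-CvO2) * 10 dL/L
VO2 = 7.52 * 6.1 * 10
VO2 = 458.7 mL/min


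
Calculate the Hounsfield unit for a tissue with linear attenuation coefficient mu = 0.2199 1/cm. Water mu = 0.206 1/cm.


HU = ((mu_tissue - mu_water) / mu_water) * 1000
HU = ((0.2199 - 0.206) / 0.206) * 1000
HU = 67.48


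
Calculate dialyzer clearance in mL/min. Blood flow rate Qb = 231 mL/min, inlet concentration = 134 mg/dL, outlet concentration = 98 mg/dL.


K = Qb * (Cb_in - Cb_out) / Cb_in
K = 231 * (134 - 98) / 134
K = 62.06 mL/min


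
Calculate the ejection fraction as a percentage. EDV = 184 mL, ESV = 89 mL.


SV = EDV - ESV = 184 - 89 = 95 mL
EF = SV/EDV * 100 = 95/184 * 100
EF = 51.63%


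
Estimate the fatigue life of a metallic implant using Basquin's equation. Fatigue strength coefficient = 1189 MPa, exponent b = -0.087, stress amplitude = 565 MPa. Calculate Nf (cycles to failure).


sigma_a = sigma_f' * (2Nf)^b
2Nf = (sigma_a/sigma_f')^(1/b)
2Nf = (565/1189)^(1/-0.087)
2Nf = 5178.1794
Nf = 2589


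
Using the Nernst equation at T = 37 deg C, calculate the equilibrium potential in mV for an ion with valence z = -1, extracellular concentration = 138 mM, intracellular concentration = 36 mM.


E = (RT/(zF)) * ln(C_out/C_in)
T = 37 + 273.15 = 310.15 K
E = (8.314 * 310.15 / (-1 * 96485)) * ln(138/36)
E = -35.91 mV


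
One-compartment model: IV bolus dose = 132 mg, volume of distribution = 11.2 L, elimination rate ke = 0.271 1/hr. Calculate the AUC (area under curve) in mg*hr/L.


C0 = Dose/Vd = 132/11.2 = 11.7857 mg/L
AUC = C0/ke = 11.7857/0.271
AUC = 43.49 mg*hr/L


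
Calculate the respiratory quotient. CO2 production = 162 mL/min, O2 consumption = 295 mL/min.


RQ = VCO2 / VO2
RQ = 162 / 295
RQ = 0.5492


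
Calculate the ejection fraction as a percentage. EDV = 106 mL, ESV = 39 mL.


SV = EDV - ESV = 106 - 39 = 67 mL
EF = SV/EDV * 100 = 67/106 * 100
EF = 63.21%


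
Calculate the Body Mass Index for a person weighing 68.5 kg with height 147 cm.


BMI = weight / height^2
height = 147 cm = 1.47 m
BMI = 68.5 / 1.47^2
BMI = 31.7 kg/m^2
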